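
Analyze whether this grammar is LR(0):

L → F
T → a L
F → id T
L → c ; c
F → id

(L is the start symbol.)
No. Shift-reduce conflict between [F → id .] and [T → . a L]

Augment with L' → L and build the canonical LR(0) collection (I0 = CLOSURE({[L' → . L]}), then GOTO on every symbol after a dot until no new states appear). It has 10 states:
  I0: { [F → . id T], [F → . id], [L → . F], [L → . c ; c], [L' → . L] }  — shift
  I1: { [L → F .] }  — reduce
  I2: { [L' → L .] }  — accept
  I3: { [L → c . ; c] }  — shift
  I4: { [F → id . T], [F → id .], [T → . a L] }  — shift, reduce
  I5: { [F → id T .] }  — reduce
  I6: { [F → . id T], [F → . id], [L → . F], [L → . c ; c], [T → a . L] }  — shift
  I7: { [T → a L .] }  — reduce
  I8: { [L → c ; . c] }  — shift
  I9: { [L → c ; c .] }  — reduce

Conflict in state I4:
  Shift-reduce conflict between [F → id .] and [T → . a L]
So the grammar is NOT LR(0).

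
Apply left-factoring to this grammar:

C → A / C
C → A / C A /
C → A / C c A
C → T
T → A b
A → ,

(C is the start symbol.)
Left-factoring transforms A → αβ₁ | αβ₂ into A → αA' and A' → β₁ | β₂
(α is the longest common prefix among the alternatives). Repeat until
no nonterminal has two alternatives with a common prefix.

Round 1: C has alternatives sharing prefix 'A / C'. Introduce C': C → A / C C'
  Add: C' → ε
  Add: C' → A /
  Add: C' → c A

No remaining common prefixes — done.

Resulting grammar:
C → A / C C'
C' → ε
C' → A /
C' → c A
C → T
T → A b
A → ,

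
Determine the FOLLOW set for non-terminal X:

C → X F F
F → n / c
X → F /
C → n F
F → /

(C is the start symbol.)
In C → X F F: X is followed by F F, add FIRST(F F) \ {ε} = { '/', 'n' }

Taking the union: FOLLOW(X) = { '/', 'n' }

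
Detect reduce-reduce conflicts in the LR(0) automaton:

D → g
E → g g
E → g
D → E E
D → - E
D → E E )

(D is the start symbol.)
A reduce-reduce conflict occurs when an LR(0) state has two complete items [A → α .] and [B → β .] — both call for a reduction, and with no lookahead the parser cannot choose between them.

Augment with D' → D and build the canonical LR(0) collection (I0 = CLOSURE({[D' → . D]}), then GOTO on every symbol after a dot until no new states appear). It has 10 states:
  I0: { [D → . - E], [D → . E E )], [D → . E E], [D → . g], [D' → . D], [E → . g g], [E → . g] }  — shift
  I1: { [D → - . E], [E → . g g], [E → . g] }  — shift
  I2: { [D' → D .] }  — accept
  I3: { [D → E . E )], [D → E . E], [E → . g g], [E → . g] }  — shift
  I4: { [D → g .], [E → g . g], [E → g .] }  — shift, 2 reduces
  I5: { [E → g g .] }  — reduce
  I6: { [D → E E . )], [D → E E .] }  — shift, reduce
  I7: { [E → g . g], [E → g .] }  — shift, reduce
  I8: { [D → E E ) .] }  — reduce
  I9: { [D → - E .] }  — reduce

I4 contains complete items [D → g .], [E → g .] — reduce-reduce conflict.

Answer: Yes — I4: [D → g .] vs [E → g .]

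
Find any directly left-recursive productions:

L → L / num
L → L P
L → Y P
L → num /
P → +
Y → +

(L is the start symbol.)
Direct left recursion occurs when N → N α for some non-terminal N (the right-hand side begins with the left-hand side itself).

L → L / num: LEFT RECURSIVE (starts with L)
L → L P: LEFT RECURSIVE (starts with L)
L → Y P: starts with Y
L → num /: starts with num
P → +: starts with '+'
Y → +: starts with '+'

The grammar has direct left recursion on: L.

Answer: Yes, L is left-recursive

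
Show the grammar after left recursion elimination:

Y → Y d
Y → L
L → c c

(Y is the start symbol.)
Y → L Y'
Y' → d Y'
Y' → ε
L → c c

Y is directly left-recursive. The standard transformation for
  A → A α₁ | ... | A α_m | β₁ | ... | β_n
is
  A  → β₁ A' | ... | β_n A'
  A' → α₁ A' | ... | α_m A' | ε

Y → L becomes Y → L Y'
Y → Y d becomes Y' → d Y'
Add Y' → ε

Productions for other non-terminals are unchanged:
  L → c c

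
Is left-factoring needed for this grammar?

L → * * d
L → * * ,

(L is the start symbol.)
Left-factoring is needed when two productions for the same non-terminal
share a common prefix on the right-hand side.

Productions for L:
  L → * * d
  L → * * ,

Found common prefix '* *' in productions for L

Answer: Yes, L has productions with common prefix '* *'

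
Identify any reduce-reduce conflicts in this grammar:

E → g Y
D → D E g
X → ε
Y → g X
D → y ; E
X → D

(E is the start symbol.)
A reduce-reduce conflict occurs when an LR(0) state has two complete items [A → α .] and [B → β .] — both call for a reduction, and with no lookahead the parser cannot choose between them.

Augment with E' → E and build the canonical LR(0) collection (I0 = CLOSURE({[E' → . E]}), then GOTO on every symbol after a dot until no new states appear). It has 12 states:
  I0: { [E → . g Y], [E' → . E] }  — shift
  I1: { [E' → E .] }  — accept
  I2: { [E → g . Y], [Y → . g X] }  — shift
  I3: { [E → g Y .] }  — reduce
  I4: { [D → . D E g], [D → . y ; E], [X → . D], [X → .], [Y → g . X] }  — shift, reduce
  I5: { [D → D . E g], [E → . g Y], [X → D .] }  — shift, reduce
  I6: { [Y → g X .] }  — reduce
  I7: { [D → y . ; E] }  — shift
  I8: { [D → y ; . E], [E → . g Y] }  — shift
  I9: { [D → y ; E .] }  — reduce
  I10: { [D → D E . g] }  — shift
  I11: { [D → D E g .] }  — reduce

No state contains more than one complete item.

Answer: No reduce-reduce conflicts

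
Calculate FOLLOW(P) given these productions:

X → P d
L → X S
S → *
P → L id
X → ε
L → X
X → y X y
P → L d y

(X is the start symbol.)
To compute FOLLOW(P), find every occurrence of P on a right-hand side N → α P β: add FIRST(β) \ {ε}, and if β is empty or nullable also add FOLLOW(N). Iterate to a fixed point.

In X → P d: P is followed by d, add FIRST(d) \ {ε} = { 'd' }

Taking the union: FOLLOW(P) = { 'd' }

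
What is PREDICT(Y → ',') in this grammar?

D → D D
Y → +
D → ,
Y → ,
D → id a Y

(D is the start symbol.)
PREDICT(Y → ',') = (FIRST(RHS) \ {ε}) ∪ (FOLLOW(Y) if ε ∈ FIRST(RHS), i.e. RHS ⇒* ε)
FIRST(',') = { ',' }
ε ∉ FIRST(','), so FOLLOW(Y) is not added.
PREDICT(Y → ',') = { ',' }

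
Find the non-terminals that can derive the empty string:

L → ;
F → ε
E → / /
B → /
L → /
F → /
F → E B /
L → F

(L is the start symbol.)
ε-productions: F → ε
So F is immediately nullable.
L → F: every symbol on the right is nullable, so L is nullable too.
No further non-terminal can be added: every production for the remaining non-terminals contains a terminal or a non-nullable non-terminal.
Nullable = { 'F', 'L' }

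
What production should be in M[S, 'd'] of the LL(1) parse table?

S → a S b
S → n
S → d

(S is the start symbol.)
S → d

To find M[S, 'd'], we find productions for S where 'd' is in the predict set (PREDICT(N → α) = (FIRST(α) \ {ε}) ∪ (FOLLOW(N) if α ⇒* ε)).

S → a S b: PREDICT = { 'a' }
S → n: PREDICT = { 'n' }
S → d: PREDICT = { 'd' }
  'd' is in predict set, so this production goes in M[S, 'd']

M[S, 'd'] = S → d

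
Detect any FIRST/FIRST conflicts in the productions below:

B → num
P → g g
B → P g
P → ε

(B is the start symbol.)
No FIRST/FIRST conflicts.

FIRST sets of the non-terminals at (or reachable through a nullable prefix from) the front of some alternative:
  FIRST(P) = { 'g', ε }

Productions for B:
  B → num: FIRST = { 'num' }
  B → P g: FIRST = { 'g' }
Productions for P:
  P → g g: FIRST = { 'g' }
  P → ε: FIRST = { ε }

All alternatives of each non-terminal have pairwise disjoint FIRST sets.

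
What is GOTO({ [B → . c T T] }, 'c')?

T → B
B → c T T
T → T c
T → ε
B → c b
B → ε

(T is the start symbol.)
{ [B → . c T T], [B → . c b], [B → .], [B → c . T T], [T → . B], [T → . T c], [T → .] }

GOTO(I, 'c') = CLOSURE({ [A → αX.β] : [A → α.Xβ] ∈ I, X = 'c' })

Items with dot before 'c', with the dot advanced:
  [B → . c T T] → [B → c . T T]
Closure of the advanced items:
  [B → c . T T] has the dot before T: add [T → . B], [T → . T c], [T → .]
  [T → . B] has the dot before B: add [B → . c T T], [B → . c b], [B → .]

GOTO = { [B → . c T T], [B → . c b], [B → .], [B → c . T T], [T → . B], [T → . T c], [T → .] }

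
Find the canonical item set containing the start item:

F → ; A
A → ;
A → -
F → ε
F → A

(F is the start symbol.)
First, augment the grammar with F' → F
I₀ = CLOSURE({ [F' → . F] }):
  [F' → . F] has the dot before F: add [F → . ; A], [F → .], [F → . A]
  [F → . A] has the dot before A: add [A → . ;], [A → . -]
No further items can be added.

I₀ = { [A → . -], [A → . ;], [F → . ; A], [F → . A], [F → .], [F' → . F] }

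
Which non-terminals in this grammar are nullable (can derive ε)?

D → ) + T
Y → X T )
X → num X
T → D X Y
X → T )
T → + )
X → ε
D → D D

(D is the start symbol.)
A non-terminal is nullable if it can derive ε (the empty string): either it has an ε-production, or it has a production whose right-hand side consists entirely of nullable non-terminals.

ε-productions: X → ε
So X is immediately nullable.
No further non-terminal can be added: every production for the remaining non-terminals contains a terminal or a non-nullable non-terminal.
Nullable = { 'X' }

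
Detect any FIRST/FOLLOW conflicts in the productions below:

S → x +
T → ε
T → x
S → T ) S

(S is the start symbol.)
No FIRST/FOLLOW conflicts.

Nullable non-terminals: T.

T: nullable alternative(s) T → ε; FOLLOW(T) = { ')' }
  T → ε: FIRST \ {ε} = { } — this is the only nullable alternative, skip
  T → x: FIRST \ {ε} = { 'x' } — disjoint from FOLLOW(T)

S has no nullable alternative, so no FIRST/FOLLOW check is needed there.

No FIRST/FOLLOW conflicts found.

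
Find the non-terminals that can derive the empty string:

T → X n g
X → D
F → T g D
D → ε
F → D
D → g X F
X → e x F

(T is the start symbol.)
{ 'D', 'F', 'X' }

A non-terminal is nullable if it can derive ε (the empty string): either it has an ε-production, or it has a production whose right-hand side consists entirely of nullable non-terminals.

ε-productions: D → ε
So D is immediately nullable.
X → D: every symbol on the right is nullable, so X is nullable too.
F → D: every symbol on the right is nullable, so F is nullable too.
No further non-terminal can be added: every production for the remaining non-terminals contains a terminal or a non-nullable non-terminal.
Nullable = { 'D', 'F', 'X' }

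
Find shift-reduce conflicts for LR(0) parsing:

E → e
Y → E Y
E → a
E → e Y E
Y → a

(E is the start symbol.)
Yes — I3: [E → e .] vs [E → . a]

A shift-reduce conflict occurs when an LR(0) state has both:
  - a complete (reduce) item [A → α .] (dot at the end), and
  - a shift item [B → β . c γ] (dot before a terminal).

Augment with E' → E and build the canonical LR(0) collection (I0 = CLOSURE({[E' → . E]}), then GOTO on every symbol after a dot until no new states appear). It has 9 states:
  I0: { [E → . a], [E → . e Y E], [E → . e], [E' → . E] }  — shift
  I1: { [E' → E .] }  — accept
  I2: { [E → a .] }  — reduce
  I3: { [E → . a], [E → . e Y E], [E → . e], [E → e . Y E], [E → e .], [Y → . E Y], [Y → . a] }  — shift, reduce
  I4: { [E → . a], [E → . e Y E], [E → . e], [Y → . E Y], [Y → . a], [Y → E . Y] }  — shift
  I5: { [E → . a], [E → . e Y E], [E → . e], [E → e Y . E] }  — shift
  I6: { [E → a .], [Y → a .] }  — 2 reduces
  I7: { [E → e Y E .] }  — reduce
  I8: { [Y → E Y .] }  — reduce

I3 contains reduce item [E → e .] and shift items [E → . a], [E → . e], [E → . e Y E], [Y → . a] — shift-reduce conflict.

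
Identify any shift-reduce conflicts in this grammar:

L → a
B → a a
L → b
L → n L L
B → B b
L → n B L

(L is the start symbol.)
Yes — I7: [L → a .] vs [B → a . a]

A shift-reduce conflict occurs when an LR(0) state has both:
  - a complete (reduce) item [A → α .] (dot at the end), and
  - a shift item [B → β . c γ] (dot before a terminal).

Augment with L' → L and build the canonical LR(0) collection (I0 = CLOSURE({[L' → . L]}), then GOTO on every symbol after a dot until no new states appear). It has 12 states:
  I0: { [L → . a], [L → . b], [L → . n B L], [L → . n L L], [L' → . L] }  — shift
  I1: { [L' → L .] }  — accept
  I2: { [L → a .] }  — reduce
  I3: { [L → b .] }  — reduce
  I4: { [B → . B b], [B → . a a], [L → . a], [L → . b], [L → . n B L], [L → . n L L], [L → n . B L], [L → n . L L] }  — shift
  I5: { [B → B . b], [L → . a], [L → . b], [L → . n B L], [L → . n L L], [L → n B . L] }  — shift
  I6: { [L → . a], [L → . b], [L → . n B L], [L → . n L L], [L → n L . L] }  — shift
  I7: { [B → a . a], [L → a .] }  — shift, reduce
  I8: { [B → a a .] }  — reduce
  I9: { [L → n L L .] }  — reduce
  I10: { [L → n B L .] }  — reduce
  I11: { [B → B b .], [L → b .] }  — 2 reduces

I7 contains reduce item [L → a .] and shift item [B → a . a] — shift-reduce conflict.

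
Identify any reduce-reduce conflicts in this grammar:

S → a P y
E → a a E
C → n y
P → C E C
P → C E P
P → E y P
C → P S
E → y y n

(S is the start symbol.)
A reduce-reduce conflict occurs when an LR(0) state has two complete items [A → α .] and [B → β .] — both call for a reduction, and with no lookahead the parser cannot choose between them.

Augment with S' → S and build the canonical LR(0) collection (I0 = CLOSURE({[S' → . S]}), then GOTO on every symbol after a dot until no new states appear). It has 21 states:
  I0: { [S → . a P y], [S' → . S] }  — shift
  I1: { [S' → S .] }  — accept
  I2: { [C → . P S], [C → . n y], [E → . a a E], [E → . y y n], [P → . C E C], [P → . C E P], [P → . E y P], [S → a . P y] }  — shift
  I3: { [E → . a a E], [E → . y y n], [P → C . E C], [P → C . E P] }  — shift
  I4: { [P → E . y P] }  — shift
  I5: { [C → P . S], [S → . a P y], [S → a P . y] }  — shift
  I6: { [E → a . a E] }  — shift
  I7: { [C → n . y] }  — shift
  I8: { [E → y . y n] }  — shift
  I9: { [E → y y . n] }  — shift
  I10: { [E → y y n .] }  — reduce
  I11: { [C → n y .] }  — reduce
  I12: { [E → . a a E], [E → . y y n], [E → a a . E] }  — shift
  I13: { [E → a a E .] }  — reduce
  I14: { [C → P S .] }  — reduce
  I15: { [S → a P y .] }  — reduce
  I16: { [C → . P S], [C → . n y], [E → . a a E], [E → . y y n], [P → . C E C], [P → . C E P], [P → . E y P], [P → E y . P] }  — shift
  I17: { [C → P . S], [P → E y P .], [S → . a P y] }  — shift, reduce
  I18: { [C → . P S], [C → . n y], [E → . a a E], [E → . y y n], [P → . C E C], [P → . C E P], [P → . E y P], [P → C E . C], [P → C E . P] }  — shift
  I19: { [E → . a a E], [E → . y y n], [P → C . E C], [P → C . E P], [P → C E C .] }  — shift, reduce
  I20: { [C → P . S], [P → C E P .], [S → . a P y] }  — shift, reduce

No state contains more than one complete item.

Answer: No reduce-reduce conflicts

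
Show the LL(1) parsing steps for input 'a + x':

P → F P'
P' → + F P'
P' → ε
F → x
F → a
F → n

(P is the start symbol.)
LL(1) parsing maintains a stack (initially the start symbol over $) and the input. At each step: if the stack top is a terminal, match it against the current input token; if it is a non-terminal N, replace it with the RHS of M[N, lookahead] (the unique production whose predict set contains the lookahead).

Stack is shown with the top on the left.

Stack     Input    Action
-------------------------
P $       a + x $  output P → F P'
F P' $    a + x $  output F → a
a P' $    a + x $  match 'a'
P' $      + x $    output P' → + F P'
+ F P' $  + x $    match '+'
F P' $    x $      output F → x
x P' $    x $      match 'x'
P' $      $        output P' → ε
$         $        accept

The string is accepted.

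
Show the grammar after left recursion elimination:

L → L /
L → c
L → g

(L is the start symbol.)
L is directly left-recursive. The standard transformation for
  A → A α₁ | ... | A α_m | β₁ | ... | β_n
is
  A  → β₁ A' | ... | β_n A'
  A' → α₁ A' | ... | α_m A' | ε

L → c becomes L → c L'
L → g becomes L → g L'
L → L / becomes L' → / L'
Add L' → ε

Resulting grammar:
L → c L'
L → g L'
L' → / L'
L' → ε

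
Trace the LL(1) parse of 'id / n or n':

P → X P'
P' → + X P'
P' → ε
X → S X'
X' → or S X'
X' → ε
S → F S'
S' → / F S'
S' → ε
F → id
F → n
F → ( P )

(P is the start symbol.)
LL(1) parsing maintains a stack (initially the start symbol over $) and the input. At each step: if the stack top is a terminal, match it against the current input token; if it is a non-terminal N, replace it with the RHS of M[N, lookahead] (the unique production whose predict set contains the lookahead).

Stack is shown with the top on the left.

Stack           Input          Action
-------------------------------------
P $             id / n or n $  output P → X P'
X P' $          id / n or n $  output X → S X'
S X' P' $       id / n or n $  output S → F S'
F S' X' P' $    id / n or n $  output F → id
id S' X' P' $   id / n or n $  match 'id'
S' X' P' $      / n or n $     output S' → / F S'
/ F S' X' P' $  / n or n $     match '/'
F S' X' P' $    n or n $       output F → n
n S' X' P' $    n or n $       match 'n'
S' X' P' $      or n $         output S' → ε
X' P' $         or n $         output X' → or S X'
or S X' P' $    or n $         match 'or'
S X' P' $       n $            output S → F S'
F S' X' P' $    n $            output F → n
n S' X' P' $    n $            match 'n'
S' X' P' $      $              output S' → ε
X' P' $         $              output X' → ε
P' $            $              output P' → ε
$               $              accept

The string is accepted.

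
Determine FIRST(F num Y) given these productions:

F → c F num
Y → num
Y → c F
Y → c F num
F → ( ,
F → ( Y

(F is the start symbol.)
{ '(', 'c' }

FIRST sets of the non-terminals involved (from the grammar, by fixed-point iteration):
  FIRST(F) = { '(', 'c' }

To compute FIRST(F num Y), process the symbols left to right:
Symbol F is a non-terminal. Add FIRST(F) \ {ε} = { '(', 'c' }
F is not nullable (ε ∉ FIRST(F)), so stop here.
FIRST(F num Y) = { '(', 'c' }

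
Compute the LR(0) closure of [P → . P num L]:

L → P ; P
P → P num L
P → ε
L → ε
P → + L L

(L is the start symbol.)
To compute CLOSURE, for each item [A → α.Bβ] where B is a non-terminal, add [B → .γ] for all productions B → γ; repeat for the newly added items until nothing changes.

Start with: [P → . P num L]
  [P → . P num L] has the dot before P: add [P → .], [P → . + L L]
No further items can be added.

CLOSURE = { [P → . + L L], [P → . P num L], [P → .] }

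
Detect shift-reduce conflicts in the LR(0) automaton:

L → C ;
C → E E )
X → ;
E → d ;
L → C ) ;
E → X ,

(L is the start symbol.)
A shift-reduce conflict occurs when an LR(0) state has both:
  - a complete (reduce) item [A → α .] (dot at the end), and
  - a shift item [B → β . c γ] (dot before a terminal).

Augment with L' → L and build the canonical LR(0) collection (I0 = CLOSURE({[L' → . L]}), then GOTO on every symbol after a dot until no new states appear). It has 14 states:
  I0: { [C → . E E )], [E → . X ,], [E → . d ;], [L → . C ) ;], [L → . C ;], [L' → . L], [X → . ;] }  — shift
  I1: { [X → ; .] }  — reduce
  I2: { [L → C . ) ;], [L → C . ;] }  — shift
  I3: { [C → E . E )], [E → . X ,], [E → . d ;], [X → . ;] }  — shift
  I4: { [L' → L .] }  — accept
  I5: { [E → X . ,] }  — shift
  I6: { [E → d . ;] }  — shift
  I7: { [E → d ; .] }  — reduce
  I8: { [E → X , .] }  — reduce
  I9: { [C → E E . )] }  — shift
  I10: { [C → E E ) .] }  — reduce
  I11: { [L → C ) . ;] }  — shift
  I12: { [L → C ; .] }  — reduce
  I13: { [L → C ) ; .] }  — reduce

No state contains both a complete item and a shift item.

Answer: No shift-reduce conflicts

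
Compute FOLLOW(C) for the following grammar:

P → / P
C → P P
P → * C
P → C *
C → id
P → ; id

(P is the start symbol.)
To compute FOLLOW(C), find every occurrence of C on a right-hand side N → α C β: add FIRST(β) \ {ε}, and if β is empty or nullable also add FOLLOW(N). Iterate to a fixed point.

In P → * C: C is at the end, add FOLLOW(P)
In P → C *: C is followed by '*', add FIRST('*') \ {ε} = { '*' }

The FOLLOW sets referred to above (computed the same way, to a fixed point):
  FOLLOW(P) = { $, '*', '/', ';', 'id' }

Taking the union: FOLLOW(C) = { $, '*', '/', ';', 'id' }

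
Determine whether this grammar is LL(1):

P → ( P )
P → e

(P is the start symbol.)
Yes, the grammar is LL(1).

For P:
  PREDICT(P → '(' P ')') = { '(' }
  PREDICT(P → e) = { 'e' }

All predict sets are disjoint. The grammar IS LL(1).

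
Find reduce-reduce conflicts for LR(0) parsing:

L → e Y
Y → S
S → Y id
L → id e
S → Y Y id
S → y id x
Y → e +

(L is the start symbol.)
Yes — I14: [S → Y Y id .] vs [S → Y id .]

Augment with L' → L and build the canonical LR(0) collection (I0 = CLOSURE({[L' → . L]}), then GOTO on every symbol after a dot until no new states appear). It has 15 states:
  I0: { [L → . e Y], [L → . id e], [L' → . L] }  — shift
  I1: { [L' → L .] }  — accept
  I2: { [L → e . Y], [S → . Y Y id], [S → . Y id], [S → . y id x], [Y → . S], [Y → . e +] }  — shift
  I3: { [L → id . e] }  — shift
  I4: { [L → id e .] }  — reduce
  I5: { [Y → S .] }  — reduce
  I6: { [L → e Y .], [S → . Y Y id], [S → . Y id], [S → . y id x], [S → Y . Y id], [S → Y . id], [Y → . S], [Y → . e +] }  — shift, reduce
  I7: { [Y → e . +] }  — shift
  I8: { [S → y . id x] }  — shift
  I9: { [S → y id . x] }  — shift
  I10: { [S → y id x .] }  — reduce
  I11: { [Y → e + .] }  — reduce
  I12: { [S → . Y Y id], [S → . Y id], [S → . y id x], [S → Y . Y id], [S → Y . id], [S → Y Y . id], [Y → . S], [Y → . e +] }  — shift
  I13: { [S → Y id .] }  — reduce
  I14: { [S → Y Y id .], [S → Y id .] }  — 2 reduces

I14 contains complete items [S → Y Y id .], [S → Y id .] — reduce-reduce conflict.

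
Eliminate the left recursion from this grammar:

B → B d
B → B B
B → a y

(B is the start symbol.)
B is directly left-recursive. The standard transformation for
  A → A α₁ | ... | A α_m | β₁ | ... | β_n
is
  A  → β₁ A' | ... | β_n A'
  A' → α₁ A' | ... | α_m A' | ε

B → a y becomes B → a y B'
B → B d becomes B' → d B'
B → B B becomes B' → B B'
Add B' → ε

Resulting grammar:
B → a y B'
B' → d B'
B' → B B'
B' → ε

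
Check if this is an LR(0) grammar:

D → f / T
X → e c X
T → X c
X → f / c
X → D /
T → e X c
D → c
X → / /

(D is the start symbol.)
No. Reduce-reduce conflict: [D → c .] and [X → f / c .]

Augment with D' → D and build the canonical LR(0) collection (I0 = CLOSURE({[D' → . D]}), then GOTO on every symbol after a dot until no new states appear). It has 22 states:
  I0: { [D → . c], [D → . f / T], [D' → . D] }  — shift
  I1: { [D' → D .] }  — accept
  I2: { [D → c .] }  — reduce
  I3: { [D → f . / T] }  — shift
  I4: { [D → . c], [D → . f / T], [D → f / . T], [T → . X c], [T → . e X c], [X → . / /], [X → . D /], [X → . e c X], [X → . f / c] }  — shift
  I5: { [X → / . /] }  — shift
  I6: { [X → D . /] }  — shift
  I7: { [D → f / T .] }  — reduce
  I8: { [T → X . c] }  — shift
  I9: { [D → . c], [D → . f / T], [T → e . X c], [X → . / /], [X → . D /], [X → . e c X], [X → . f / c], [X → e . c X] }  — shift
  I10: { [D → f . / T], [X → f . / c] }  — shift
  I11: { [D → . c], [D → . f / T], [D → f / . T], [T → . X c], [T → . e X c], [X → . / /], [X → . D /], [X → . e c X], [X → . f / c], [X → f / . c] }  — shift
  I12: { [D → c .], [X → f / c .] }  — 2 reduces
  I13: { [T → e X . c] }  — shift
  I14: { [D → . c], [D → . f / T], [D → c .], [X → . / /], [X → . D /], [X → . e c X], [X → . f / c], [X → e c . X] }  — shift, reduce
  I15: { [X → e . c X] }  — shift
  I16: { [D → . c], [D → . f / T], [X → . / /], [X → . D /], [X → . e c X], [X → . f / c], [X → e c . X] }  — shift
  I17: { [X → e c X .] }  — reduce
  I18: { [T → e X c .] }  — reduce
  I19: { [T → X c .] }  — reduce
  I20: { [X → D / .] }  — reduce
  I21: { [X → / / .] }  — reduce

Conflict in state I12:
  Reduce-reduce conflict: [D → c .] and [X → f / c .]
So the grammar is NOT LR(0).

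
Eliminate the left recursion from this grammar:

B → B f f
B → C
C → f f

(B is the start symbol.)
B is directly left-recursive. The standard transformation for
  A → A α₁ | ... | A α_m | β₁ | ... | β_n
is
  A  → β₁ A' | ... | β_n A'
  A' → α₁ A' | ... | α_m A' | ε

B → C becomes B → C B'
B → B f f becomes B' → f f B'
Add B' → ε

Productions for other non-terminals are unchanged:
  C → f f

Resulting grammar:
B → C B'
B' → f f B'
B' → ε
C → f f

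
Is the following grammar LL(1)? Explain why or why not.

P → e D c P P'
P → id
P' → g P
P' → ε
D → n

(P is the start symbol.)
No. Predict set conflict for P': { 'g' }

A grammar is LL(1) if for each non-terminal N with multiple productions, the predict sets of those productions are pairwise disjoint, where PREDICT(N → α) = (FIRST(α) \ {ε}) ∪ (FOLLOW(N) if α ⇒* ε).

Relevant sets:
  FOLLOW(P') = { $, 'g' }

For P:
  PREDICT(P → e D c P P') = { 'e' }
  PREDICT(P → id) = { 'id' }
For P':
  PREDICT(P' → g P) = { 'g' }
  PREDICT(P' → ε) = { $, 'g' }
D has a single production, so nothing to check there.

Conflict found: Predict set conflict for P': { 'g' }
The grammar is NOT LL(1).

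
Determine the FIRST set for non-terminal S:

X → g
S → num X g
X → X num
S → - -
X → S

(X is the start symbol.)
{ '-', 'num' }

To compute FIRST(S), examine every production with S on the left-hand side, reading each right-hand side left to right until a non-nullable symbol is reached.

From S → num X g:
  - num is a terminal: add 'num' and stop
From S → - -:
  - '-' is a terminal: add '-' and stop

Collecting: FIRST(S) = { '-', 'num' }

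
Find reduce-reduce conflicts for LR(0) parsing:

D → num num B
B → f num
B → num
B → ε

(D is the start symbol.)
No reduce-reduce conflicts

Augment with D' → D and build the canonical LR(0) collection (I0 = CLOSURE({[D' → . D]}), then GOTO on every symbol after a dot until no new states appear). It has 8 states:
  I0: { [D → . num num B], [D' → . D] }  — shift
  I1: { [D' → D .] }  — accept
  I2: { [D → num . num B] }  — shift
  I3: { [B → . f num], [B → . num], [B → .], [D → num num . B] }  — shift, reduce
  I4: { [D → num num B .] }  — reduce
  I5: { [B → f . num] }  — shift
  I6: { [B → num .] }  — reduce
  I7: { [B → f num .] }  — reduce

No state contains more than one complete item.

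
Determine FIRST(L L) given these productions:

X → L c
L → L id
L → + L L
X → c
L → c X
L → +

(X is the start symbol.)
FIRST sets of the non-terminals involved (from the grammar, by fixed-point iteration):
  FIRST(L) = { '+', 'c' }

To compute FIRST(L L), process the symbols left to right:
Symbol L is a non-terminal. Add FIRST(L) \ {ε} = { '+', 'c' }
L is not nullable (ε ∉ FIRST(L)), so stop here.
FIRST(L L) = { '+', 'c' }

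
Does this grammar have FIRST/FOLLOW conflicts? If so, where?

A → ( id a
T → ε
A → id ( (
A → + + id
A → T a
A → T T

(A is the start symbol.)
A FIRST/FOLLOW conflict occurs when a non-terminal N has a nullable alternative N → β (β ⇒* ε) and another alternative N → α with FIRST(α) ∩ FOLLOW(N) ≠ ∅: on such a lookahead the parser cannot decide between expanding α and letting N vanish via β.

Nullable non-terminals: A, T.
FIRST sets used below: FIRST(T) = { ε }

A: nullable alternative(s) A → T T; FOLLOW(A) = { $ }
  A → ( id a: FIRST \ {ε} = { '(' } — disjoint from FOLLOW(A)
  A → id ( (: FIRST \ {ε} = { 'id' } — disjoint from FOLLOW(A)
  A → + + id: FIRST \ {ε} = { '+' } — disjoint from FOLLOW(A)
  A → T a: FIRST \ {ε} = { 'a' } — disjoint from FOLLOW(A)
  A → T T: FIRST \ {ε} = { } — this is the only nullable alternative, skip
T has a nullable alternative but only one production, so nothing to check.

No FIRST/FOLLOW conflicts found.

Answer: No FIRST/FOLLOW conflicts.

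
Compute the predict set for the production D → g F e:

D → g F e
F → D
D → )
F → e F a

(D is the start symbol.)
{ 'g' }

PREDICT(D → g F e) = (FIRST(RHS) \ {ε}) ∪ (FOLLOW(D) if ε ∈ FIRST(RHS), i.e. RHS ⇒* ε)
FIRST(g F e) = { 'g' }
ε ∉ FIRST(g F e), so FOLLOW(D) is not added.
PREDICT(D → g F e) = { 'g' }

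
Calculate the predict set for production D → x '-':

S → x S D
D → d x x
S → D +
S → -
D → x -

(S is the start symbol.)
PREDICT(D → x '-') = (FIRST(RHS) \ {ε}) ∪ (FOLLOW(D) if ε ∈ FIRST(RHS), i.e. RHS ⇒* ε)
FIRST(x '-') = { 'x' }
ε ∉ FIRST(x '-'), so FOLLOW(D) is not added.
PREDICT(D → x '-') = { 'x' }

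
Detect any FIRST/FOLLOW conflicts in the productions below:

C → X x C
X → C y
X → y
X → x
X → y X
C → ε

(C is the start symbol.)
Nullable non-terminals: C.
FIRST sets used below: FIRST(X) = { 'x', 'y' }

C: nullable alternative(s) C → ε; FOLLOW(C) = { $, 'y' }
  C → X x C: FIRST \ {ε} = { 'x', 'y' } — overlaps FOLLOW(C) on { 'y' }: CONFLICT
  C → ε: FIRST \ {ε} = { } — this is the only nullable alternative, skip

X has no nullable alternative, so no FIRST/FOLLOW check is needed there.

So the grammar has 1 FIRST/FOLLOW conflict (marked CONFLICT above).

Answer: Yes. C → X x C with FOLLOW(C) on { 'y' }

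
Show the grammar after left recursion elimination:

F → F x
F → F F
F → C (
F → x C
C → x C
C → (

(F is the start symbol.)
F → C ( F'
F → x C F'
F' → x F'
F' → F F'
F' → ε
C → x C
C → (

F is directly left-recursive. The standard transformation for
  A → A α₁ | ... | A α_m | β₁ | ... | β_n
is
  A  → β₁ A' | ... | β_n A'
  A' → α₁ A' | ... | α_m A' | ε

F → C ( becomes F → C ( F'
F → x C becomes F → x C F'
F → F x becomes F' → x F'
F → F F becomes F' → F F'
Add F' → ε

Productions for other non-terminals are unchanged:
  C → x C
  C → (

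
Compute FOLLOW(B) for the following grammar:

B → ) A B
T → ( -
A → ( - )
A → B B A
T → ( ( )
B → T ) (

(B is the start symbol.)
{ $, '(', ')' }

To compute FOLLOW(B), find every occurrence of B on a right-hand side N → α B β: add FIRST(β) \ {ε}, and if β is empty or nullable also add FOLLOW(N). Iterate to a fixed point.

B is the start symbol, so $ ∈ FOLLOW(B).
In B → ) A B: B is at the end; this adds FOLLOW(B) to itself — nothing new
In A → B B A: B is followed by B A, add FIRST(B A) \ {ε} = { '(', ')' }
In A → B B A: B is followed by A, add FIRST(A) \ {ε} = { '(', ')' }

Taking the union: FOLLOW(B) = { $, '(', ')' }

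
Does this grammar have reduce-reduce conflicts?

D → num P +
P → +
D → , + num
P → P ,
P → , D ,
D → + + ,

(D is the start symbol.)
No reduce-reduce conflicts

A reduce-reduce conflict occurs when an LR(0) state has two complete items [A → α .] and [B → β .] — both call for a reduction, and with no lookahead the parser cannot choose between them.

Augment with D' → D and build the canonical LR(0) collection (I0 = CLOSURE({[D' → . D]}), then GOTO on every symbol after a dot until no new states appear). It has 16 states:
  I0: { [D → . + + ,], [D → . , + num], [D → . num P +], [D' → . D] }  — shift
  I1: { [D → + . + ,] }  — shift
  I2: { [D → , . + num] }  — shift
  I3: { [D' → D .] }  — accept
  I4: { [D → num . P +], [P → . +], [P → . , D ,], [P → . P ,] }  — shift
  I5: { [P → + .] }  — reduce
  I6: { [D → . + + ,], [D → . , + num], [D → . num P +], [P → , . D ,] }  — shift
  I7: { [D → num P . +], [P → P . ,] }  — shift
  I8: { [D → num P + .] }  — reduce
  I9: { [P → P , .] }  — reduce
  I10: { [P → , D . ,] }  — shift
  I11: { [P → , D , .] }  — reduce
  I12: { [D → , + . num] }  — shift
  I13: { [D → , + num .] }  — reduce
  I14: { [D → + + . ,] }  — shift
  I15: { [D → + + , .] }  — reduce

No state contains more than one complete item.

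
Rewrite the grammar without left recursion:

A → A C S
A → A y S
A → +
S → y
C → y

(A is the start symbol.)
A → + A'
A' → C S A'
A' → y S A'
A' → ε
S → y
C → y

A is directly left-recursive. The standard transformation for
  A → A α₁ | ... | A α_m | β₁ | ... | β_n
is
  A  → β₁ A' | ... | β_n A'
  A' → α₁ A' | ... | α_m A' | ε

A → + becomes A → + A'
A → A C S becomes A' → C S A'
A → A y S becomes A' → y S A'
Add A' → ε

Productions for other non-terminals are unchanged:
  S → y
  C → y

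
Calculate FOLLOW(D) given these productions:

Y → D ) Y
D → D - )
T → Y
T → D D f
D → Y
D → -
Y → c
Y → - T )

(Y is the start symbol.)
In Y → D ) Y: D is followed by ')' Y, add FIRST(')' Y) \ {ε} = { ')' }
In D → D - ): D is followed by '-' ')', add FIRST('-' ')') \ {ε} = { '-' }
In T → D D f: D is followed by D f, add FIRST(D f) \ {ε} = { '-', 'c' }
In T → D D f: D is followed by f, add FIRST(f) \ {ε} = { 'f' }

Taking the union: FOLLOW(D) = { ')', '-', 'c', 'f' }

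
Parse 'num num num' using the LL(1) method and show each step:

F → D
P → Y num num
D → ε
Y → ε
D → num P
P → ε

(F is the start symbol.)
Stack is shown with the top on the left.

Stack        Input          Action
----------------------------------
F $          num num num $  output F → D
D $          num num num $  output D → num P
num P $      num num num $  match 'num'
P $          num num $      output P → Y num num
Y num num $  num num $      output Y → ε
num num $    num num $      match 'num'
num $        num $          match 'num'
$            $              accept

The string is accepted.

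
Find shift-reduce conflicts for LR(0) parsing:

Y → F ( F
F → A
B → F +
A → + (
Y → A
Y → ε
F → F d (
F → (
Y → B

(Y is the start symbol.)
Yes — I0: [Y → .] vs [A → . + (]; I12: [Y → F ( F .] vs [F → F . d (]

Augment with Y' → Y and build the canonical LR(0) collection (I0 = CLOSURE({[Y' → . Y]}), then GOTO on every symbol after a dot until no new states appear). It has 14 states:
  I0: { [A → . + (], [B → . F +], [F → . (], [F → . A], [F → . F d (], [Y → . A], [Y → . B], [Y → . F ( F], [Y → .], [Y' → . Y] }  — shift, reduce
  I1: { [F → ( .] }  — reduce
  I2: { [A → + . (] }  — shift
  I3: { [F → A .], [Y → A .] }  — 2 reduces
  I4: { [Y → B .] }  — reduce
  I5: { [B → F . +], [F → F . d (], [Y → F . ( F] }  — shift
  I6: { [Y' → Y .] }  — accept
  I7: { [A → . + (], [F → . (], [F → . A], [F → . F d (], [Y → F ( . F] }  — shift
  I8: { [B → F + .] }  — reduce
  I9: { [F → F d . (] }  — shift
  I10: { [F → F d ( .] }  — reduce
  I11: { [F → A .] }  — reduce
  I12: { [F → F . d (], [Y → F ( F .] }  — shift, reduce
  I13: { [A → + ( .] }  — reduce

I0 contains reduce item [Y → .] and shift items [A → . + (], [F → . (] — shift-reduce conflict.
I12 contains reduce item [Y → F ( F .] and shift item [F → F . d (] — shift-reduce conflict.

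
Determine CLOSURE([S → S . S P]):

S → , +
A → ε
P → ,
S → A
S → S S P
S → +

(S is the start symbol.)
Start with: [S → S . S P]
  [S → S . S P] has the dot before S: add [S → . , +], [S → . A], [S → . S S P], [S → . +]
  [S → . A] has the dot before A: add [A → .]
No further items can be added.

CLOSURE = { [A → .], [S → . +], [S → . , +], [S → . A], [S → . S S P], [S → S . S P] }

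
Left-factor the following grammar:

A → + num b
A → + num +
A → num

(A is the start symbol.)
A → + num A'
A' → b
A' → +
A → num

Left-factoring transforms A → αβ₁ | αβ₂ into A → αA' and A' → β₁ | β₂
(α is the longest common prefix among the alternatives). Repeat until
no nonterminal has two alternatives with a common prefix.

Round 1: A has alternatives sharing prefix '+ num'. Introduce A': A → + num A'
  Add: A' → b
  Add: A' → +

No remaining common prefixes — done.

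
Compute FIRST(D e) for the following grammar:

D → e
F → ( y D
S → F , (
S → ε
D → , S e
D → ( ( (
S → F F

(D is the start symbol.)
{ '(', ',', 'e' }

FIRST sets of the non-terminals involved (from the grammar, by fixed-point iteration):
  FIRST(D) = { '(', ',', 'e' }

To compute FIRST(D e), process the symbols left to right:
Symbol D is a non-terminal. Add FIRST(D) \ {ε} = { '(', ',', 'e' }
D is not nullable (ε ∉ FIRST(D)), so stop here.
FIRST(D e) = { '(', ',', 'e' }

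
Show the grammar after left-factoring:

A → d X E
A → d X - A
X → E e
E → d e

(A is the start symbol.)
A → d X A'
A' → E
A' → - A
X → E e
E → d e

Left-factoring transforms A → αβ₁ | αβ₂ into A → αA' and A' → β₁ | β₂
(α is the longest common prefix among the alternatives). Repeat until
no nonterminal has two alternatives with a common prefix.

Round 1: A has alternatives sharing prefix 'd X'. Introduce A': A → d X A'
  Add: A' → E
  Add: A' → - A

No remaining common prefixes — done.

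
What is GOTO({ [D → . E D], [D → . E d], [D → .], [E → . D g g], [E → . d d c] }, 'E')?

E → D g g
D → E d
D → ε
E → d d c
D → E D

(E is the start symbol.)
GOTO(I, 'E') = CLOSURE({ [A → αX.β] : [A → α.Xβ] ∈ I, X = 'E' })

Items with dot before 'E', with the dot advanced:
  [D → . E D] → [D → E . D]
  [D → . E d] → [D → E . d]
Closure of the advanced items:
  [D → E . D] has the dot before D: add [D → . E d], [D → .], [D → . E D]
  [D → . E d] has the dot before E: add [E → . D g g], [E → . d d c]

GOTO = { [D → . E D], [D → . E d], [D → .], [D → E . D], [D → E . d], [E → . D g g], [E → . d d c] }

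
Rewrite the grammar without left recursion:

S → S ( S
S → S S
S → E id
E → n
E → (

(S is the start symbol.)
S is directly left-recursive. The standard transformation for
  A → A α₁ | ... | A α_m | β₁ | ... | β_n
is
  A  → β₁ A' | ... | β_n A'
  A' → α₁ A' | ... | α_m A' | ε

S → E id becomes S → E id S'
S → S ( S becomes S' → ( S S'
S → S S becomes S' → S S'
Add S' → ε

Productions for other non-terminals are unchanged:
  E → n
  E → (

Resulting grammar:
S → E id S'
S' → ( S S'
S' → S S'
S' → ε
E → n
E → (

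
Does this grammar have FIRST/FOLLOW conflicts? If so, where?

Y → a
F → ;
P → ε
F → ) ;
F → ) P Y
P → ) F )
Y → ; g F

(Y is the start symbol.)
No FIRST/FOLLOW conflicts.

Nullable non-terminals: P.

P: nullable alternative(s) P → ε; FOLLOW(P) = { ';', 'a' }
  P → ε: FIRST \ {ε} = { } — this is the only nullable alternative, skip
  P → ) F ): FIRST \ {ε} = { ')' } — disjoint from FOLLOW(P)

F, Y have no nullable alternative, so no FIRST/FOLLOW check is needed there.

No FIRST/FOLLOW conflicts found.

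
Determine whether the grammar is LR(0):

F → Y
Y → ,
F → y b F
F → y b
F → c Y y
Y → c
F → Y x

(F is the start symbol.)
A grammar is LR(0) if no state in the canonical LR(0) collection has:
  - both a shift item (dot before a terminal) and a complete item (shift-reduce conflict), or
  - two or more complete items (reduce-reduce conflict; the accept item [F' → F .] counts as a complete item here).

Augment with F' → F and build the canonical LR(0) collection (I0 = CLOSURE({[F' → . F]}), then GOTO on every symbol after a dot until no new states appear). It has 12 states:
  I0: { [F → . Y x], [F → . Y], [F → . c Y y], [F → . y b F], [F → . y b], [F' → . F], [Y → . ,], [Y → . c] }  — shift
  I1: { [Y → , .] }  — reduce
  I2: { [F' → F .] }  — accept
  I3: { [F → Y . x], [F → Y .] }  — shift, reduce
  I4: { [F → c . Y y], [Y → . ,], [Y → . c], [Y → c .] }  — shift, reduce
  I5: { [F → y . b F], [F → y . b] }  — shift
  I6: { [F → . Y x], [F → . Y], [F → . c Y y], [F → . y b F], [F → . y b], [F → y b . F], [F → y b .], [Y → . ,], [Y → . c] }  — shift, reduce
  I7: { [F → y b F .] }  — reduce
  I8: { [F → c Y . y] }  — shift
  I9: { [Y → c .] }  — reduce
  I10: { [F → c Y y .] }  — reduce
  I11: { [F → Y x .] }  — reduce

Conflict in state I3:
  Shift-reduce conflict between [F → Y .] and [F → Y . x]
So the grammar is NOT LR(0).

Answer: No. Shift-reduce conflict between [F → Y .] and [F → Y . x]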